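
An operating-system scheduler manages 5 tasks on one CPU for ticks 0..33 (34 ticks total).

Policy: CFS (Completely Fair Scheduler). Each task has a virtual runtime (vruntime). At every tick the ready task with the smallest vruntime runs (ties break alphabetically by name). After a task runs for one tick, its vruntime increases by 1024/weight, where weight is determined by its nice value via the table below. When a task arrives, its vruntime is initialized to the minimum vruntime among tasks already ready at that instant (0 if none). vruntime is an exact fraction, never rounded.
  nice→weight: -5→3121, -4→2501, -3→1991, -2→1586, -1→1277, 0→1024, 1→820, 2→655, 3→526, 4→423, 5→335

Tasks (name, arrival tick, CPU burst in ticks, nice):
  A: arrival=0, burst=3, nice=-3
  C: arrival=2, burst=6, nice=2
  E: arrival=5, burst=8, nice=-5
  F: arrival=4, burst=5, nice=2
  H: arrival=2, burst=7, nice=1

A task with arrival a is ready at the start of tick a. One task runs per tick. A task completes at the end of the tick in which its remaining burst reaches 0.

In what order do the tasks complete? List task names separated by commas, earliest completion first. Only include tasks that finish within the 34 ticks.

completion order = A, E, F, H, C

t=0: vr[A=0] → run A
t=1: vr[A=1024/1991] → run A
t=2: vr[A=2048/1991 C=2048/1991 H=2048/1991] → run A
t=3: vr[C=2048/1991 H=2048/1991] → run C
t=4: vr[C=3380224/1304105 F=2048/1991 H=2048/1991] → run F
t=5: vr[C=3380224/1304105 E=2048/1991 F=3380224/1304105 H=2048/1991] → run E
t=6: vr[C=3380224/1304105 E=8430592/6213911 F=3380224/1304105 H=2048/1991] → run H
t=7: vr[C=3380224/1304105 E=8430592/6213911 F=3380224/1304105 H=929536/408155] → run E
t=8: vr[C=3380224/1304105 E=10469376/6213911 F=3380224/1304105 H=929536/408155] → run E
t=9: vr[C=3380224/1304105 E=12508160/6213911 F=3380224/1304105 H=929536/408155] → run E
t=10: vr[C=3380224/1304105 E=14546944/6213911 F=3380224/1304105 H=929536/408155] → run H
t=11: vr[C=3380224/1304105 E=14546944/6213911 F=3380224/1304105 H=1439232/408155] → run E
t=12: vr[C=3380224/1304105 E=16585728/6213911 F=3380224/1304105 H=1439232/408155] → run C
t=13: vr[C=5419008/1304105 E=16585728/6213911 F=3380224/1304105 H=1439232/408155] → run F
t=14: vr[C=5419008/1304105 E=16585728/6213911 F=5419008/1304105 H=1439232/408155] → run E
t=15: vr[C=5419008/1304105 E=18624512/6213911 F=5419008/1304105 H=1439232/408155] → run E
t=16: vr[C=5419008/1304105 E=20663296/6213911 F=5419008/1304105 H=1439232/408155] → run E
t=17: vr[C=5419008/1304105 F=5419008/1304105 H=1439232/408155] → run H
t=18: vr[C=5419008/1304105 F=5419008/1304105 H=1948928/408155] → run C
t=19: vr[C=7457792/1304105 F=5419008/1304105 H=1948928/408155] → run F
t=20: vr[C=7457792/1304105 F=7457792/1304105 H=1948928/408155] → run H
t=21: vr[C=7457792/1304105 F=7457792/1304105 H=2458624/408155] → run C
t=22: vr[C=9496576/1304105 F=7457792/1304105 H=2458624/408155] → run F
t=23: vr[C=9496576/1304105 F=9496576/1304105 H=2458624/408155] → run H
t=24: vr[C=9496576/1304105 F=9496576/1304105 H=593664/81631] → run H
t=25: vr[C=9496576/1304105 F=9496576/1304105 H=3478016/408155] → run C
t=26: vr[C=2307072/260821 F=9496576/1304105 H=3478016/408155] → run F
t=27: vr[C=2307072/260821 H=3478016/408155] → run H
t=28: vr[C=2307072/260821] → run C
t=29: (idle)
t=30: (idle)
t=31: (idle)
t=32: (idle)
t=33: (idle)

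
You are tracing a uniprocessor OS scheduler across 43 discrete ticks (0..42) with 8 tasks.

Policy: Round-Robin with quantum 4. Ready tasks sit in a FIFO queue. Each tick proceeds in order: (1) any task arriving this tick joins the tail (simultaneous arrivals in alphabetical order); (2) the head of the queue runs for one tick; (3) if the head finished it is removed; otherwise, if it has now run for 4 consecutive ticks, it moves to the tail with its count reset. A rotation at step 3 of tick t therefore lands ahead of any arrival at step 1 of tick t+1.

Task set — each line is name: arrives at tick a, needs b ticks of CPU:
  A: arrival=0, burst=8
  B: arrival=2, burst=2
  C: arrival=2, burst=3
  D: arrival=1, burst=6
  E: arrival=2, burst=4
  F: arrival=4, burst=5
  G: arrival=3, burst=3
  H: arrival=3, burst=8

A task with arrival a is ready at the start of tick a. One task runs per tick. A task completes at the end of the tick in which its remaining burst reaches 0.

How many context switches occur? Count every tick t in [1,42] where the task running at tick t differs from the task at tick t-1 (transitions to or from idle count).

t=0: queue=[A] q_used=0 → run A
t=1: queue=[A,D] q_used=1 → run A
t=2: queue=[A,D,B,C,E] q_used=2 → run A
t=3: queue=[A,D,B,C,E,G,H] q_used=3 → run A
t=4: queue=[D,B,C,E,G,H,A,F] q_used=0 → run D
t=5: queue=[D,B,C,E,G,H,A,F] q_used=1 → run D
t=6: queue=[D,B,C,E,G,H,A,F] q_used=2 → run D
t=7: queue=[D,B,C,E,G,H,A,F] q_used=3 → run D
t=8: queue=[B,C,E,G,H,A,F,D] q_used=0 → run B
t=9: queue=[B,C,E,G,H,A,F,D] q_used=1 → run B
t=10: queue=[C,E,G,H,A,F,D] q_used=0 → run C
t=11: queue=[C,E,G,H,A,F,D] q_used=1 → run C
t=12: queue=[C,E,G,H,A,F,D] q_used=2 → run C
t=13: queue=[E,G,H,A,F,D] q_used=0 → run E
t=14: queue=[E,G,H,A,F,D] q_used=1 → run E
t=15: queue=[E,G,H,A,F,D] q_used=2 → run E
t=16: queue=[E,G,H,A,F,D] q_used=3 → run E
t=17: queue=[G,H,A,F,D] q_used=0 → run G
t=18: queue=[G,H,A,F,D] q_used=1 → run G
t=19: queue=[G,H,A,F,D] q_used=2 → run G
t=20: queue=[H,A,F,D] q_used=0 → run H
t=21: queue=[H,A,F,D] q_used=1 → run H
t=22: queue=[H,A,F,D] q_used=2 → run H
t=23: queue=[H,A,F,D] q_used=3 → run H
t=24: queue=[A,F,D,H] q_used=0 → run A
t=25: queue=[A,F,D,H] q_used=1 → run A
t=26: queue=[A,F,D,H] q_used=2 → run A
t=27: queue=[A,F,D,H] q_used=3 → run A
t=28: queue=[F,D,H] q_used=0 → run F
t=29: queue=[F,D,H] q_used=1 → run F
t=30: queue=[F,D,H] q_used=2 → run F
t=31: queue=[F,D,H] q_used=3 → run F
t=32: queue=[D,H,F] q_used=0 → run D
t=33: queue=[D,H,F] q_used=1 → run D
t=34: queue=[H,F] q_used=0 → run H
t=35: queue=[H,F] q_used=1 → run H
t=36: queue=[H,F] q_used=2 → run H
t=37: queue=[H,F] q_used=3 → run H
t=38: queue=[F] q_used=0 → run F
t=39: (idle)
t=40: (idle)
t=41: (idle)
t=42: (idle)

context switches = 12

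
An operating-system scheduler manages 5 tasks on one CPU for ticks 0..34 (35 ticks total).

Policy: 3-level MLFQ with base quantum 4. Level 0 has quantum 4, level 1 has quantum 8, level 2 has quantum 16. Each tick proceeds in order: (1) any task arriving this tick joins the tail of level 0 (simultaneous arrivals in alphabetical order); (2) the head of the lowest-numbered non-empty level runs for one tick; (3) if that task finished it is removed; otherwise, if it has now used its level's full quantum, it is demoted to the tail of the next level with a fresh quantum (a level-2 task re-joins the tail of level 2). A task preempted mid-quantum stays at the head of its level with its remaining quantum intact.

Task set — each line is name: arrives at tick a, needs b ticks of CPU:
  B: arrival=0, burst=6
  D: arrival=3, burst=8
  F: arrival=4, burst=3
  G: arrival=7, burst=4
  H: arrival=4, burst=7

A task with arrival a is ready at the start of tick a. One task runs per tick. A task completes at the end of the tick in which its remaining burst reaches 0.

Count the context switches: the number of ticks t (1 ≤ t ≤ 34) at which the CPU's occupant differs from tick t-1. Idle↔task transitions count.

t=0: L0/L1/L2 = B/-/- → run B
t=1: L0/L1/L2 = B/-/- → run B
t=2: L0/L1/L2 = B/-/- → run B
t=3: L0/L1/L2 = BD/-/- → run B
t=4: L0/L1/L2 = DFH/B/- → run D
t=5: L0/L1/L2 = DFH/B/- → run D
t=6: L0/L1/L2 = DFH/B/- → run D
t=7: L0/L1/L2 = DFHG/B/- → run D
t=8: L0/L1/L2 = FHG/BD/- → run F
t=9: L0/L1/L2 = FHG/BD/- → run F
t=10: L0/L1/L2 = FHG/BD/- → run F
t=11: L0/L1/L2 = HG/BD/- → run H
t=12: L0/L1/L2 = HG/BD/- → run H
t=13: L0/L1/L2 = HG/BD/- → run H
t=14: L0/L1/L2 = HG/BD/- → run H
t=15: L0/L1/L2 = G/BDH/- → run G
t=16: L0/L1/L2 = G/BDH/- → run G
t=17: L0/L1/L2 = G/BDH/- → run G
t=18: L0/L1/L2 = G/BDH/- → run G
t=19: L0/L1/L2 = -/BDH/- → run B
t=20: L0/L1/L2 = -/BDH/- → run B
t=21: L0/L1/L2 = -/DH/- → run D
t=22: L0/L1/L2 = -/DH/- → run D
t=23: L0/L1/L2 = -/DH/- → run D
t=24: L0/L1/L2 = -/DH/- → run D
t=25: L0/L1/L2 = -/H/- → run H
t=26: L0/L1/L2 = -/H/- → run H
t=27: L0/L1/L2 = -/H/- → run H
t=28: (idle)
t=29: (idle)
t=30: (idle)
t=31: (idle)
t=32: (idle)
t=33: (idle)
t=34: (idle)

context switches = 8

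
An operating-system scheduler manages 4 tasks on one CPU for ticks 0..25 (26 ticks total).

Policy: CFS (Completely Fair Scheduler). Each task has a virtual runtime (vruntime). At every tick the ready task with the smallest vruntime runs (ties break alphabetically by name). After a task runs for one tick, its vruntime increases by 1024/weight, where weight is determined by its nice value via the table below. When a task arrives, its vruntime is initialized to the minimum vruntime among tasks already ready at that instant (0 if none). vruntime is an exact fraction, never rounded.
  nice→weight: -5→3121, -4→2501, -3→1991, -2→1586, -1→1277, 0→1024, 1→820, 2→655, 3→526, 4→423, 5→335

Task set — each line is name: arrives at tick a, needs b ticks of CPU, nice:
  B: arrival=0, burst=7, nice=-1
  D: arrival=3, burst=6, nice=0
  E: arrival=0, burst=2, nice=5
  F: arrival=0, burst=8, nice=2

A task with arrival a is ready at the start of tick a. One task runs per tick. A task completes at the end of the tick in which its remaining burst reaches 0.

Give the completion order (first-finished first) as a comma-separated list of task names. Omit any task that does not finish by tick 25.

t=0: vr[B=0 E=0 F=0] → run B
t=1: vr[B=1024/1277 E=0 F=0] → run E
t=2: vr[B=1024/1277 E=1024/335 F=0] → run F
t=3: vr[B=1024/1277 D=1024/1277 E=1024/335 F=1024/655] → run B
t=4: vr[B=2048/1277 D=1024/1277 E=1024/335 F=1024/655] → run D
t=5: vr[B=2048/1277 D=2301/1277 E=1024/335 F=1024/655] → run F
t=6: vr[B=2048/1277 D=2301/1277 E=1024/335 F=2048/655] → run B
t=7: vr[B=3072/1277 D=2301/1277 E=1024/335 F=2048/655] → run D
t=8: vr[B=3072/1277 D=3578/1277 E=1024/335 F=2048/655] → run B
t=9: vr[B=4096/1277 D=3578/1277 E=1024/335 F=2048/655] → run D
t=10: vr[B=4096/1277 D=4855/1277 E=1024/335 F=2048/655] → run E
t=11: vr[B=4096/1277 D=4855/1277 F=2048/655] → run F
t=12: vr[B=4096/1277 D=4855/1277 F=3072/655] → run B
t=13: vr[B=5120/1277 D=4855/1277 F=3072/655] → run D
t=14: vr[B=5120/1277 D=6132/1277 F=3072/655] → run B
t=15: vr[B=6144/1277 D=6132/1277 F=3072/655] → run F
t=16: vr[B=6144/1277 D=6132/1277 F=4096/655] → run D
t=17: vr[B=6144/1277 D=7409/1277 F=4096/655] → run B
t=18: vr[D=7409/1277 F=4096/655] → run D
t=19: vr[F=4096/655] → run F
t=20: vr[F=1024/131] → run F
t=21: vr[F=6144/655] → run F
t=22: vr[F=7168/655] → run F
t=23: (idle)
t=24: (idle)
t=25: (idle)

completion order = E, B, D, F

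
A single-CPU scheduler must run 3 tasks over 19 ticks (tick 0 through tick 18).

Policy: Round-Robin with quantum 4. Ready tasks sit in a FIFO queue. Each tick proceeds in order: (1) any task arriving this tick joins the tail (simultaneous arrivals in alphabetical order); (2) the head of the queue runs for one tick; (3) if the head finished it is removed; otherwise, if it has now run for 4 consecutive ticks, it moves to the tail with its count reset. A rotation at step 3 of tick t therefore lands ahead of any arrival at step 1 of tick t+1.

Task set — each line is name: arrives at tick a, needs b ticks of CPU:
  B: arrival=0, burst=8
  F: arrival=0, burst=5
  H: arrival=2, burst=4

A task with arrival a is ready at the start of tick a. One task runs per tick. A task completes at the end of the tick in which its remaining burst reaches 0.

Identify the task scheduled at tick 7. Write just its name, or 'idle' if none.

t=0: queue=[B,F] q_used=0 → run B
t=1: queue=[B,F] q_used=1 → run B
t=2: queue=[B,F,H] q_used=2 → run B
t=3: queue=[B,F,H] q_used=3 → run B
t=4: queue=[F,H,B] q_used=0 → run F
t=5: queue=[F,H,B] q_used=1 → run F
t=6: queue=[F,H,B] q_used=2 → run F
t=7: queue=[F,H,B] q_used=3 → run F
t=8: queue=[H,B,F] q_used=0 → run H
t=9: queue=[H,B,F] q_used=1 → run H
t=10: queue=[H,B,F] q_used=2 → run H
t=11: queue=[H,B,F] q_used=3 → run H
t=12: queue=[B,F] q_used=0 → run B
t=13: queue=[B,F] q_used=1 → run B
t=14: queue=[B,F] q_used=2 → run B
t=15: queue=[B,F] q_used=3 → run B
t=16: queue=[F] q_used=0 → run F
t=17: (idle)
t=18: (idle)

running at tick 7 = F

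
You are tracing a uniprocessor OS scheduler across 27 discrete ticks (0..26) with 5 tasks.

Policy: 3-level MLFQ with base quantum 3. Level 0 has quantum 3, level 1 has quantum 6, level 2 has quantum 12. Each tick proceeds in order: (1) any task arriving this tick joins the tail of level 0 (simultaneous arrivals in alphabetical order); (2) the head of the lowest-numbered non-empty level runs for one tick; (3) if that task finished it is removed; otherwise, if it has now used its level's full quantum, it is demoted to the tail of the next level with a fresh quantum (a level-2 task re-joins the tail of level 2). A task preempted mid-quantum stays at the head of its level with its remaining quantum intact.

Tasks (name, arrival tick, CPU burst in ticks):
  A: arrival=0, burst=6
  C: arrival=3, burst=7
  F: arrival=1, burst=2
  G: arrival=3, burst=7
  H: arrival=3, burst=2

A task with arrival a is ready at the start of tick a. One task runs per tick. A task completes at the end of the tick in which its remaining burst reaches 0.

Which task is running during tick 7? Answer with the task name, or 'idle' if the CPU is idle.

t=0: L0/L1/L2 = A/-/- → run A
t=1: L0/L1/L2 = AF/-/- → run A
t=2: L0/L1/L2 = AF/-/- → run A
t=3: L0/L1/L2 = FCGH/A/- → run F
t=4: L0/L1/L2 = FCGH/A/- → run F
t=5: L0/L1/L2 = CGH/A/- → run C
t=6: L0/L1/L2 = CGH/A/- → run C
t=7: L0/L1/L2 = CGH/A/- → run C
t=8: L0/L1/L2 = GH/AC/- → run G
t=9: L0/L1/L2 = GH/AC/- → run G
t=10: L0/L1/L2 = GH/AC/- → run G
t=11: L0/L1/L2 = H/ACG/- → run H
t=12: L0/L1/L2 = H/ACG/- → run H
t=13: L0/L1/L2 = -/ACG/- → run A
t=14: L0/L1/L2 = -/ACG/- → run A
t=15: L0/L1/L2 = -/ACG/- → run A
t=16: L0/L1/L2 = -/CG/- → run C
t=17: L0/L1/L2 = -/CG/- → run C
t=18: L0/L1/L2 = -/CG/- → run C
t=19: L0/L1/L2 = -/CG/- → run C
t=20: L0/L1/L2 = -/G/- → run G
t=21: L0/L1/L2 = -/G/- → run G
t=22: L0/L1/L2 = -/G/- → run G
t=23: L0/L1/L2 = -/G/- → run G
t=24: (idle)
t=25: (idle)
t=26: (idle)

running at tick 7 = C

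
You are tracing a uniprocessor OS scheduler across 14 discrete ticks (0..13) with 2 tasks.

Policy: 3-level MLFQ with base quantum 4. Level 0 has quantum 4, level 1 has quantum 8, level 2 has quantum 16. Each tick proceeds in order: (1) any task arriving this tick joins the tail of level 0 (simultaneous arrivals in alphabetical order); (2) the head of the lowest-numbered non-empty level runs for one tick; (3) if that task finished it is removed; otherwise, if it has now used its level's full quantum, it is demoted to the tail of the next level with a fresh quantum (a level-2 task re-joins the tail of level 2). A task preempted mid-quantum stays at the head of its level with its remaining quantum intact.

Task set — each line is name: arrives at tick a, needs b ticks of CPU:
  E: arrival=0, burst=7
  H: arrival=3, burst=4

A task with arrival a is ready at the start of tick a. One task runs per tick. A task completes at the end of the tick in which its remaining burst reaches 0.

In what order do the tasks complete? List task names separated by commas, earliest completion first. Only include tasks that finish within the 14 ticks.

t=0: L0/L1/L2 = E/-/- → run E
t=1: L0/L1/L2 = E/-/- → run E
t=2: L0/L1/L2 = E/-/- → run E
t=3: L0/L1/L2 = EH/-/- → run E
t=4: L0/L1/L2 = H/E/- → run H
t=5: L0/L1/L2 = H/E/- → run H
t=6: L0/L1/L2 = H/E/- → run H
t=7: L0/L1/L2 = H/E/- → run H
t=8: L0/L1/L2 = -/E/- → run E
t=9: L0/L1/L2 = -/E/- → run E
t=10: L0/L1/L2 = -/E/- → run E
t=11: (idle)
t=12: (idle)
t=13: (idle)

completion order = H, E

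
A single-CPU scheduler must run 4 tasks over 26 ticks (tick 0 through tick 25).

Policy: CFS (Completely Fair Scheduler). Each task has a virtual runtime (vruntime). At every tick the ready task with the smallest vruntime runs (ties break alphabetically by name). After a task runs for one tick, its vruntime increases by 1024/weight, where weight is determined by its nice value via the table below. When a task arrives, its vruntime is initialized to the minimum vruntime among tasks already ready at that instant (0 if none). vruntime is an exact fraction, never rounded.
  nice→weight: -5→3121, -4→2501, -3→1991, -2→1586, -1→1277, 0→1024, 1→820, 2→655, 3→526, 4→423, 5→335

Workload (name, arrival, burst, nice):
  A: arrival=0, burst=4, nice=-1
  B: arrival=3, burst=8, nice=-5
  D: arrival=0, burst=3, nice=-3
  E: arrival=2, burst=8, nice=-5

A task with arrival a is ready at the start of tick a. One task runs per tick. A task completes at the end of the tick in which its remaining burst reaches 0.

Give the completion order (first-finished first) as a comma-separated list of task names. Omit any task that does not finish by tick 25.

t=0: vr[A=0 D=0] → run A
t=1: vr[A=1024/1277 D=0] → run D
t=2: vr[A=1024/1277 D=1024/1991 E=1024/1991] → run D
t=3: vr[A=1024/1277 B=1024/1991 D=2048/1991 E=1024/1991] → run B
t=4: vr[A=1024/1277 B=5234688/6213911 D=2048/1991 E=1024/1991] → run E
t=5: vr[A=1024/1277 B=5234688/6213911 D=2048/1991 E=5234688/6213911] → run A
t=6: vr[A=2048/1277 B=5234688/6213911 D=2048/1991 E=5234688/6213911] → run B
t=7: vr[A=2048/1277 B=7273472/6213911 D=2048/1991 E=5234688/6213911] → run E
t=8: vr[A=2048/1277 B=7273472/6213911 D=2048/1991 E=7273472/6213911] → run D
t=9: vr[A=2048/1277 B=7273472/6213911 E=7273472/6213911] → run B
t=10: vr[A=2048/1277 B=9312256/6213911 E=7273472/6213911] → run E
t=11: vr[A=2048/1277 B=9312256/6213911 E=9312256/6213911] → run B
t=12: vr[A=2048/1277 B=11351040/6213911 E=9312256/6213911] → run E
t=13: vr[A=2048/1277 B=11351040/6213911 E=11351040/6213911] → run A
t=14: vr[A=3072/1277 B=11351040/6213911 E=11351040/6213911] → run B
t=15: vr[A=3072/1277 B=13389824/6213911 E=11351040/6213911] → run E
t=16: vr[A=3072/1277 B=13389824/6213911 E=13389824/6213911] → run B
t=17: vr[A=3072/1277 B=15428608/6213911 E=13389824/6213911] → run E
t=18: vr[A=3072/1277 B=15428608/6213911 E=15428608/6213911] → run A
t=19: vr[B=15428608/6213911 E=15428608/6213911] → run B
t=20: vr[B=17467392/6213911 E=15428608/6213911] → run E
t=21: vr[B=17467392/6213911 E=17467392/6213911] → run B
t=22: vr[E=17467392/6213911] → run E
t=23: (idle)
t=24: (idle)
t=25: (idle)

completion order = D, A, B, E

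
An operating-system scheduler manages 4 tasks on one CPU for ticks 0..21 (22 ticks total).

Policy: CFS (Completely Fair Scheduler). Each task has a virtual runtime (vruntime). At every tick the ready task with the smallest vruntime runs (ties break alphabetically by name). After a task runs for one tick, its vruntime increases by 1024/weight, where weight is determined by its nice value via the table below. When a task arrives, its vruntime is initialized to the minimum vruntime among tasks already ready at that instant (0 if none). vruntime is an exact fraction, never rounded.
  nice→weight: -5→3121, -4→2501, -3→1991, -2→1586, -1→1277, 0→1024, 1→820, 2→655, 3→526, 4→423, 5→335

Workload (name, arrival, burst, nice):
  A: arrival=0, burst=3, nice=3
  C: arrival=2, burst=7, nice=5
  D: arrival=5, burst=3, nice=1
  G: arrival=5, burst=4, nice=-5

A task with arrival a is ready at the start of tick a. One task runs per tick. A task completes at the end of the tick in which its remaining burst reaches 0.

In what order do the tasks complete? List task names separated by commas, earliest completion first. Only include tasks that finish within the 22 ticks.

t=0: vr[A=0] → run A
t=1: vr[A=512/263] → run A
t=2: vr[A=1024/263 C=1024/263] → run A
t=3: vr[C=1024/263] → run C
t=4: vr[C=612352/88105] → run C
t=5: vr[C=881664/88105 D=881664/88105 G=881664/88105] → run C
t=6: vr[C=1150976/88105 D=881664/88105 G=881664/88105] → run D
t=7: vr[C=1150976/88105 D=8131840/722461 G=881664/88105] → run G
t=8: vr[C=1150976/88105 D=8131840/722461 G=2841892864/274975705] → run G
t=9: vr[C=1150976/88105 D=8131840/722461 G=2932112384/274975705] → run G
t=10: vr[C=1150976/88105 D=8131840/722461 G=3022331904/274975705] → run G
t=11: vr[C=1150976/88105 D=8131840/722461] → run D
t=12: vr[C=1150976/88105 D=45170176/3612305] → run D
t=13: vr[C=1150976/88105] → run C
t=14: vr[C=1420288/88105] → run C
t=15: vr[C=337920/17621] → run C
t=16: vr[C=1958912/88105] → run C
t=17: (idle)
t=18: (idle)
t=19: (idle)
t=20: (idle)
t=21: (idle)

completion order = A, G, D, C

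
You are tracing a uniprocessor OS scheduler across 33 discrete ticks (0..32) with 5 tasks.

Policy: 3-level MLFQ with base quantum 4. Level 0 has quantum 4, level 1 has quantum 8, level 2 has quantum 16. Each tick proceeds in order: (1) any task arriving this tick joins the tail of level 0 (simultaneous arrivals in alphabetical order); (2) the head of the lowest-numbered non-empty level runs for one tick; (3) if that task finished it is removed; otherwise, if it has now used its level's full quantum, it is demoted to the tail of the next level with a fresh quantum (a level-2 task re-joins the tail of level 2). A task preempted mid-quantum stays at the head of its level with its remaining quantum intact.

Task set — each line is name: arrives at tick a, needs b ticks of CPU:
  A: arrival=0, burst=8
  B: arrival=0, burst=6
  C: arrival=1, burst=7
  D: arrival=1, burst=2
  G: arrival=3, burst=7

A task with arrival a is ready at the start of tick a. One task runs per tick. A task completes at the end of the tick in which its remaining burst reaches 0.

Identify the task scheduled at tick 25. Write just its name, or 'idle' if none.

t=0: L0/L1/L2 = AB/-/- → run A
t=1: L0/L1/L2 = ABCD/-/- → run A
t=2: L0/L1/L2 = ABCD/-/- → run A
t=3: L0/L1/L2 = ABCDG/-/- → run A
t=4: L0/L1/L2 = BCDG/A/- → run B
t=5: L0/L1/L2 = BCDG/A/- → run B
t=6: L0/L1/L2 = BCDG/A/- → run B
t=7: L0/L1/L2 = BCDG/A/- → run B
t=8: L0/L1/L2 = CDG/AB/- → run C
t=9: L0/L1/L2 = CDG/AB/- → run C
t=10: L0/L1/L2 = CDG/AB/- → run C
t=11: L0/L1/L2 = CDG/AB/- → run C
t=12: L0/L1/L2 = DG/ABC/- → run D
t=13: L0/L1/L2 = DG/ABC/- → run D
t=14: L0/L1/L2 = G/ABC/- → run G
t=15: L0/L1/L2 = G/ABC/- → run G
t=16: L0/L1/L2 = G/ABC/- → run G
t=17: L0/L1/L2 = G/ABC/- → run G
t=18: L0/L1/L2 = -/ABCG/- → run A
t=19: L0/L1/L2 = -/ABCG/- → run A
t=20: L0/L1/L2 = -/ABCG/- → run A
t=21: L0/L1/L2 = -/ABCG/- → run A
t=22: L0/L1/L2 = -/BCG/- → run B
t=23: L0/L1/L2 = -/BCG/- → run B
t=24: L0/L1/L2 = -/CG/- → run C
t=25: L0/L1/L2 = -/CG/- → run C
t=26: L0/L1/L2 = -/CG/- → run C
t=27: L0/L1/L2 = -/G/- → run G
t=28: L0/L1/L2 = -/G/- → run G
t=29: L0/L1/L2 = -/G/- → run G
t=30: (idle)
t=31: (idle)
t=32: (idle)

running at tick 25 = C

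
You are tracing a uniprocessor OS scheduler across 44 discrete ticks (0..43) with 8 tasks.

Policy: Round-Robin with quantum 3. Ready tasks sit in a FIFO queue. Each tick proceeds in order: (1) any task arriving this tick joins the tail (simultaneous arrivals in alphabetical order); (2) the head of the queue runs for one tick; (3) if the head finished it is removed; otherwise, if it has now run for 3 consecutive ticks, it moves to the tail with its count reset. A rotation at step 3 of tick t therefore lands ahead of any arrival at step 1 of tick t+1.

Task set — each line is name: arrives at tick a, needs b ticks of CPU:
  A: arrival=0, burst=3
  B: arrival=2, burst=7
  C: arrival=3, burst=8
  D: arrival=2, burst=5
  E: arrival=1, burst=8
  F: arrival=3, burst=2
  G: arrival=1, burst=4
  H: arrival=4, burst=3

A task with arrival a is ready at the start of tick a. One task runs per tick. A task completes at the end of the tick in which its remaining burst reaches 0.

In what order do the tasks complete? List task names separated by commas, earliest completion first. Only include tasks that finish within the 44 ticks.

completion order = A, F, H, G, D, E, B, C

t=0: queue=[A] q_used=0 → run A
t=1: queue=[A,E,G] q_used=1 → run A
t=2: queue=[A,E,G,B,D] q_used=2 → run A
t=3: queue=[E,G,B,D,C,F] q_used=0 → run E
t=4: queue=[E,G,B,D,C,F,H] q_used=1 → run E
t=5: queue=[E,G,B,D,C,F,H] q_used=2 → run E
t=6: queue=[G,B,D,C,F,H,E] q_used=0 → run G
t=7: queue=[G,B,D,C,F,H,E] q_used=1 → run G
t=8: queue=[G,B,D,C,F,H,E] q_used=2 → run G
t=9: queue=[B,D,C,F,H,E,G] q_used=0 → run B
t=10: queue=[B,D,C,F,H,E,G] q_used=1 → run B
t=11: queue=[B,D,C,F,H,E,G] q_used=2 → run B
t=12: queue=[D,C,F,H,E,G,B] q_used=0 → run D
t=13: queue=[D,C,F,H,E,G,B] q_used=1 → run D
t=14: queue=[D,C,F,H,E,G,B] q_used=2 → run D
t=15: queue=[C,F,H,E,G,B,D] q_used=0 → run C
t=16: queue=[C,F,H,E,G,B,D] q_used=1 → run C
t=17: queue=[C,F,H,E,G,B,D] q_used=2 → run C
t=18: queue=[F,H,E,G,B,D,C] q_used=0 → run F
t=19: queue=[F,H,E,G,B,D,C] q_used=1 → run F
t=20: queue=[H,E,G,B,D,C] q_used=0 → run H
t=21: queue=[H,E,G,B,D,C] q_used=1 → run H
t=22: queue=[H,E,G,B,D,C] q_used=2 → run H
t=23: queue=[E,G,B,D,C] q_used=0 → run E
t=24: queue=[E,G,B,D,C] q_used=1 → run E
t=25: queue=[E,G,B,D,C] q_used=2 → run E
t=26: queue=[G,B,D,C,E] q_used=0 → run G
t=27: queue=[B,D,C,E] q_used=0 → run B
t=28: queue=[B,D,C,E] q_used=1 → run B
t=29: queue=[B,D,C,E] q_used=2 → run B
t=30: queue=[D,C,E,B] q_used=0 → run D
t=31: queue=[D,C,E,B] q_used=1 → run D
t=32: queue=[C,E,B] q_used=0 → run C
t=33: queue=[C,E,B] q_used=1 → run C
t=34: queue=[C,E,B] q_used=2 → run C
t=35: queue=[E,B,C] q_used=0 → run E
t=36: queue=[E,B,C] q_used=1 → run E
t=37: queue=[B,C] q_used=0 → run B
t=38: queue=[C] q_used=0 → run C
t=39: queue=[C] q_used=1 → run C
t=40: (idle)
t=41: (idle)
t=42: (idle)
t=43: (idle)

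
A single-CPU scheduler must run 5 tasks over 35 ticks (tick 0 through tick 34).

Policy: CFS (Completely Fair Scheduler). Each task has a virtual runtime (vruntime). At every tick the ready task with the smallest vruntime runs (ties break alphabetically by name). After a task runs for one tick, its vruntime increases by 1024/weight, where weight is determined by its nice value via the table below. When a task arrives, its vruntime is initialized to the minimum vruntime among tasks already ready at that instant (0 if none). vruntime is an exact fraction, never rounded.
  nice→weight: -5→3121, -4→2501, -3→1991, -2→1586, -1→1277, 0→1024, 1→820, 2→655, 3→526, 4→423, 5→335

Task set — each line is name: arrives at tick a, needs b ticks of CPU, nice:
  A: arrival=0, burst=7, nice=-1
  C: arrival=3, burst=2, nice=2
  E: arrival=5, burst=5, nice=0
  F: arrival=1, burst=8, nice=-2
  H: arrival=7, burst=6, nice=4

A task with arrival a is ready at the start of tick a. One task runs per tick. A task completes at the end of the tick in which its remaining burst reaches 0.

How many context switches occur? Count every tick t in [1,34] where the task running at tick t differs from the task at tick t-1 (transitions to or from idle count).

context switches = 24

t=0: vr[A=0] → run A
t=1: vr[A=1024/1277 F=1024/1277] → run A
t=2: vr[A=2048/1277 F=1024/1277] → run F
t=3: vr[A=2048/1277 C=1465856/1012661 F=1465856/1012661] → run C
t=4: vr[A=2048/1277 C=1997100544/663292955 F=1465856/1012661] → run F
t=5: vr[A=2048/1277 C=1997100544/663292955 E=2048/1277 F=2119680/1012661] → run A
t=6: vr[A=3072/1277 C=1997100544/663292955 E=2048/1277 F=2119680/1012661] → run E
t=7: vr[A=3072/1277 C=1997100544/663292955 E=3325/1277 F=2119680/1012661 H=2119680/1012661] → run F
t=8: vr[A=3072/1277 C=1997100544/663292955 E=3325/1277 F=2773504/1012661 H=2119680/1012661] → run H
t=9: vr[A=3072/1277 C=1997100544/663292955 E=3325/1277 F=2773504/1012661 H=1933589504/428355603] → run A
t=10: vr[A=4096/1277 C=1997100544/663292955 E=3325/1277 F=2773504/1012661 H=1933589504/428355603] → run E
t=11: vr[A=4096/1277 C=1997100544/663292955 E=4602/1277 F=2773504/1012661 H=1933589504/428355603] → run F
t=12: vr[A=4096/1277 C=1997100544/663292955 E=4602/1277 F=3427328/1012661 H=1933589504/428355603] → run C
t=13: vr[A=4096/1277 E=4602/1277 F=3427328/1012661 H=1933589504/428355603] → run A
t=14: vr[A=5120/1277 E=4602/1277 F=3427328/1012661 H=1933589504/428355603] → run F
t=15: vr[A=5120/1277 E=4602/1277 F=4081152/1012661 H=1933589504/428355603] → run E
t=16: vr[A=5120/1277 E=5879/1277 F=4081152/1012661 H=1933589504/428355603] → run A
t=17: vr[A=6144/1277 E=5879/1277 F=4081152/1012661 H=1933589504/428355603] → run F
t=18: vr[A=6144/1277 E=5879/1277 F=4734976/1012661 H=1933589504/428355603] → run H
t=19: vr[A=6144/1277 E=5879/1277 F=4734976/1012661 H=2970554368/428355603] → run E
t=20: vr[A=6144/1277 E=7156/1277 F=4734976/1012661 H=2970554368/428355603] → run F
t=21: vr[A=6144/1277 E=7156/1277 F=5388800/1012661 H=2970554368/428355603] → run A
t=22: vr[E=7156/1277 F=5388800/1012661 H=2970554368/428355603] → run F
t=23: vr[E=7156/1277 H=2970554368/428355603] → run E
t=24: vr[H=2970554368/428355603] → run H
t=25: vr[H=1335839744/142785201] → run H
t=26: vr[H=5044484096/428355603] → run H
t=27: vr[H=6081448960/428355603] → run H
t=28: (idle)
t=29: (idle)
t=30: (idle)
t=31: (idle)
t=32: (idle)
t=33: (idle)
t=34: (idle)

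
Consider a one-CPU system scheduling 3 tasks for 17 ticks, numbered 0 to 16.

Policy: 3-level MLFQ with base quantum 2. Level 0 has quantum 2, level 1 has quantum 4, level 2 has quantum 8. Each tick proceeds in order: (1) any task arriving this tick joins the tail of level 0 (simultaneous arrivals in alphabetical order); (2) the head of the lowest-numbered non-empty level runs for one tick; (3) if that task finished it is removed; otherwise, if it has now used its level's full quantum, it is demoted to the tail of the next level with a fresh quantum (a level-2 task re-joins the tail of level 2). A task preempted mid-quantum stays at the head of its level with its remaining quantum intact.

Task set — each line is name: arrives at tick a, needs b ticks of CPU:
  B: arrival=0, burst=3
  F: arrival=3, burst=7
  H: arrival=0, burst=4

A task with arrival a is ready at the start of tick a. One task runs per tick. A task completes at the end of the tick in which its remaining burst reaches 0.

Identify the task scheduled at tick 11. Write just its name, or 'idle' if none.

running at tick 11 = F

t=0: L0/L1/L2 = BH/-/- → run B
t=1: L0/L1/L2 = BH/-/- → run B
t=2: L0/L1/L2 = H/B/- → run H
t=3: L0/L1/L2 = HF/B/- → run H
t=4: L0/L1/L2 = F/BH/- → run F
t=5: L0/L1/L2 = F/BH/- → run F
t=6: L0/L1/L2 = -/BHF/- → run B
t=7: L0/L1/L2 = -/HF/- → run H
t=8: L0/L1/L2 = -/HF/- → run H
t=9: L0/L1/L2 = -/F/- → run F
t=10: L0/L1/L2 = -/F/- → run F
t=11: L0/L1/L2 = -/F/- → run F
t=12: L0/L1/L2 = -/F/- → run F
t=13: L0/L1/L2 = -/-/F → run F
t=14: (idle)
t=15: (idle)
t=16: (idle)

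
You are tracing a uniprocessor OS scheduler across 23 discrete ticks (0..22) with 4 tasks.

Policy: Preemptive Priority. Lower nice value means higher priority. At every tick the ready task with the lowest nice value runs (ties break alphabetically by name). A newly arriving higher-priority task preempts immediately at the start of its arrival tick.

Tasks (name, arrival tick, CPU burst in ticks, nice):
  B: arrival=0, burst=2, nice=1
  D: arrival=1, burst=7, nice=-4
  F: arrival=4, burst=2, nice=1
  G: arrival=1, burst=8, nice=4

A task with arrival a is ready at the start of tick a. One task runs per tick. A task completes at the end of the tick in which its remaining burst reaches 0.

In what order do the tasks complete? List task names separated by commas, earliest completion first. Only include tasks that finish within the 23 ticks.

completion order = D, B, F, G

t=0: ready={B} → run B
t=1: ready={B,D,G} → run D
t=2: ready={B,D,G} → run D
t=3: ready={B,D,G} → run D
t=4: ready={B,D,F,G} → run D
t=5: ready={B,D,F,G} → run D
t=6: ready={B,D,F,G} → run D
t=7: ready={B,D,F,G} → run D
t=8: ready={B,F,G} → run B
t=9: ready={F,G} → run F
t=10: ready={F,G} → run F
t=11: ready={G} → run G
t=12: ready={G} → run G
t=13: ready={G} → run G
t=14: ready={G} → run G
t=15: ready={G} → run G
t=16: ready={G} → run G
t=17: ready={G} → run G
t=18: ready={G} → run G
t=19: (idle)
t=20: (idle)
t=21: (idle)
t=22: (idle)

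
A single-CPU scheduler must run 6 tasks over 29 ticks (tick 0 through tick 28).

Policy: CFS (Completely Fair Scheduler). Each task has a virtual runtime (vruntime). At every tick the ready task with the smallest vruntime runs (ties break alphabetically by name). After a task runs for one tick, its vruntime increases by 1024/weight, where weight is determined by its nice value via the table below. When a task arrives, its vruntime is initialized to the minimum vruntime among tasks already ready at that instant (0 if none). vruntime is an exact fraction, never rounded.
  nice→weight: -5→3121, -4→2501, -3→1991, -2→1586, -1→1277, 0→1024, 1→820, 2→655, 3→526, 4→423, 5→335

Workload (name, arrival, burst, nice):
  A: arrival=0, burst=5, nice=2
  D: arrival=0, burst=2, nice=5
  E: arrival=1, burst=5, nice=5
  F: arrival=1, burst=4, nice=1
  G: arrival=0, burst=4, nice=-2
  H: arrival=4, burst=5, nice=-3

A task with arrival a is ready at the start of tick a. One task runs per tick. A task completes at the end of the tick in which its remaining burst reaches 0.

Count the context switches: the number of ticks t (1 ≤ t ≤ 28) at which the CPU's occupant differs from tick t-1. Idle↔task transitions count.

t=0: vr[A=0 D=0 G=0] → run A
t=1: vr[A=1024/655 D=0 E=0 F=0 G=0] → run D
t=2: vr[A=1024/655 D=1024/335 E=0 F=0 G=0] → run E
t=3: vr[A=1024/655 D=1024/335 E=1024/335 F=0 G=0] → run F
t=4: vr[A=1024/655 D=1024/335 E=1024/335 F=256/205 G=0 H=0] → run G
t=5: vr[A=1024/655 D=1024/335 E=1024/335 F=256/205 G=512/793 H=0] → run H
t=6: vr[A=1024/655 D=1024/335 E=1024/335 F=256/205 G=512/793 H=1024/1991] → run H
t=7: vr[A=1024/655 D=1024/335 E=1024/335 F=256/205 G=512/793 H=2048/1991] → run G
t=8: vr[A=1024/655 D=1024/335 E=1024/335 F=256/205 G=1024/793 H=2048/1991] → run H
t=9: vr[A=1024/655 D=1024/335 E=1024/335 F=256/205 G=1024/793 H=3072/1991] → run F
t=10: vr[A=1024/655 D=1024/335 E=1024/335 F=512/205 G=1024/793 H=3072/1991] → run G
t=11: vr[A=1024/655 D=1024/335 E=1024/335 F=512/205 G=1536/793 H=3072/1991] → run H
t=12: vr[A=1024/655 D=1024/335 E=1024/335 F=512/205 G=1536/793 H=4096/1991] → run A
t=13: vr[A=2048/655 D=1024/335 E=1024/335 F=512/205 G=1536/793 H=4096/1991] → run G
t=14: vr[A=2048/655 D=1024/335 E=1024/335 F=512/205 H=4096/1991] → run H
t=15: vr[A=2048/655 D=1024/335 E=1024/335 F=512/205] → run F
t=16: vr[A=2048/655 D=1024/335 E=1024/335 F=768/205] → run D
t=17: vr[A=2048/655 E=1024/335 F=768/205] → run E
t=18: vr[A=2048/655 E=2048/335 F=768/205] → run A
t=19: vr[A=3072/655 E=2048/335 F=768/205] → run F
t=20: vr[A=3072/655 E=2048/335] → run A
t=21: vr[A=4096/655 E=2048/335] → run E
t=22: vr[A=4096/655 E=3072/335] → run A
t=23: vr[E=3072/335] → run E
t=24: vr[E=4096/335] → run E
t=25: (idle)
t=26: (idle)
t=27: (idle)
t=28: (idle)

context switches = 23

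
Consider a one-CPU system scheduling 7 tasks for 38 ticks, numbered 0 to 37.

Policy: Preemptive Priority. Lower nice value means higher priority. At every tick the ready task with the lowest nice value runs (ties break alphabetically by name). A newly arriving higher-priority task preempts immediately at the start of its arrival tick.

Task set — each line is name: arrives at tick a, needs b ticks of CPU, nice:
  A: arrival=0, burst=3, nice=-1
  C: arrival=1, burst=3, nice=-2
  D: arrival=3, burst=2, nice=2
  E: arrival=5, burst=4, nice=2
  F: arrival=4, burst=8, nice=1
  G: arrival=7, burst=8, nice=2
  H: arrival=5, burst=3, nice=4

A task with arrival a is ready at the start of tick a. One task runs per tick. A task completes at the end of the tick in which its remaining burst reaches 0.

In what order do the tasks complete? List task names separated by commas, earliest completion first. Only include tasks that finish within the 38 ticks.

t=0: ready={A} → run A
t=1: ready={A,C} → run C
t=2: ready={A,C} → run C
t=3: ready={A,C,D} → run C
t=4: ready={A,D,F} → run A
t=5: ready={A,D,E,F,H} → run A
t=6: ready={D,E,F,H} → run F
t=7: ready={D,E,F,G,H} → run F
t=8: ready={D,E,F,G,H} → run F
t=9: ready={D,E,F,G,H} → run F
t=10: ready={D,E,F,G,H} → run F
t=11: ready={D,E,F,G,H} → run F
t=12: ready={D,E,F,G,H} → run F
t=13: ready={D,E,F,G,H} → run F
t=14: ready={D,E,G,H} → run D
t=15: ready={D,E,G,H} → run D
t=16: ready={E,G,H} → run E
t=17: ready={E,G,H} → run E
t=18: ready={E,G,H} → run E
t=19: ready={E,G,H} → run E
t=20: ready={G,H} → run G
t=21: ready={G,H} → run G
t=22: ready={G,H} → run G
t=23: ready={G,H} → run G
t=24: ready={G,H} → run G
t=25: ready={G,H} → run G
t=26: ready={G,H} → run G
t=27: ready={G,H} → run G
t=28: ready={H} → run H
t=29: ready={H} → run H
t=30: ready={H} → run H
t=31: (idle)
t=32: (idle)
t=33: (idle)
t=34: (idle)
t=35: (idle)
t=36: (idle)
t=37: (idle)

completion order = C, A, F, D, E, G, H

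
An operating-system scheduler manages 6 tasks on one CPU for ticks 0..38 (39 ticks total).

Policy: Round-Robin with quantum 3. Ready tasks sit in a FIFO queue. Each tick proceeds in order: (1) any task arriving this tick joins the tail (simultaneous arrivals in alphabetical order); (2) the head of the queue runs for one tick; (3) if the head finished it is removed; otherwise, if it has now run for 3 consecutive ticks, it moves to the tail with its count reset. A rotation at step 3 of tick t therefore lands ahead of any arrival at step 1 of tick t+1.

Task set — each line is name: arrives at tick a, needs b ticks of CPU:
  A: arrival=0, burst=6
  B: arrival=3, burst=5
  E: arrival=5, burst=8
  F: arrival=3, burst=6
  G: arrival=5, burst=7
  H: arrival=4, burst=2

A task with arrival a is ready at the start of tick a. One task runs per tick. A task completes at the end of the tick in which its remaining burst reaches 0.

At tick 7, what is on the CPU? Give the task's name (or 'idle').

t=0: queue=[A] q_used=0 → run A
t=1: queue=[A] q_used=1 → run A
t=2: queue=[A] q_used=2 → run A
t=3: queue=[A,B,F] q_used=0 → run A
t=4: queue=[A,B,F,H] q_used=1 → run A
t=5: queue=[A,B,F,H,E,G] q_used=2 → run A
t=6: queue=[B,F,H,E,G] q_used=0 → run B
t=7: queue=[B,F,H,E,G] q_used=1 → run B
t=8: queue=[B,F,H,E,G] q_used=2 → run B
t=9: queue=[F,H,E,G,B] q_used=0 → run F
t=10: queue=[F,H,E,G,B] q_used=1 → run F
t=11: queue=[F,H,E,G,B] q_used=2 → run F
t=12: queue=[H,E,G,B,F] q_used=0 → run H
t=13: queue=[H,E,G,B,F] q_used=1 → run H
t=14: queue=[E,G,B,F] q_used=0 → run E
t=15: queue=[E,G,B,F] q_used=1 → run E
t=16: queue=[E,G,B,F] q_used=2 → run E
t=17: queue=[G,B,F,E] q_used=0 → run G
t=18: queue=[G,B,F,E] q_used=1 → run G
t=19: queue=[G,B,F,E] q_used=2 → run G
t=20: queue=[B,F,E,G] q_used=0 → run B
t=21: queue=[B,F,E,G] q_used=1 → run B
t=22: queue=[F,E,G] q_used=0 → run F
t=23: queue=[F,E,G] q_used=1 → run F
t=24: queue=[F,E,G] q_used=2 → run F
t=25: queue=[E,G] q_used=0 → run E
t=26: queue=[E,G] q_used=1 → run E
t=27: queue=[E,G] q_used=2 → run E
t=28: queue=[G,E] q_used=0 → run G
t=29: queue=[G,E] q_used=1 → run G
t=30: queue=[G,E] q_used=2 → run G
t=31: queue=[E,G] q_used=0 → run E
t=32: queue=[E,G] q_used=1 → run E
t=33: queue=[G] q_used=0 → run G
t=34: (idle)
t=35: (idle)
t=36: (idle)
t=37: (idle)
t=38: (idle)

running at tick 7 = B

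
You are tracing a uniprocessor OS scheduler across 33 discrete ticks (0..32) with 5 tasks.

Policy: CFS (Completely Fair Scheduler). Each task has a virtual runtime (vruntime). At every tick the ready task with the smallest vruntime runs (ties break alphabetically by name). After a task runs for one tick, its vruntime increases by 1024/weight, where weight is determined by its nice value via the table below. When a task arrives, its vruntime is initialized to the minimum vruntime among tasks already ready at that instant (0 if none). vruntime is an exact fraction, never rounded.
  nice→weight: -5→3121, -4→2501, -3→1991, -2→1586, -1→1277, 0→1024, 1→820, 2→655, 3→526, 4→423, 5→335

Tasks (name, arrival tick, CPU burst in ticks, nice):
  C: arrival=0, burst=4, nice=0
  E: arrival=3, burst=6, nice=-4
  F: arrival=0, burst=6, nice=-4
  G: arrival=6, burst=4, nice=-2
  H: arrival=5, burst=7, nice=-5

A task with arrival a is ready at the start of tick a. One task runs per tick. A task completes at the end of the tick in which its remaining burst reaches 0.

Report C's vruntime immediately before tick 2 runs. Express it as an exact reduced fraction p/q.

t=0: vr[C=0 F=0] → run C
t=1: vr[C=1 F=0] → run F
t=2: vr[C=1 F=1024/2501] → run F
t=3: vr[C=1 E=2048/2501 F=2048/2501] → run E
t=4: vr[C=1 E=3072/2501 F=2048/2501] → run F
t=5: vr[C=1 E=3072/2501 F=3072/2501 H=1] → run C
t=6: vr[C=2 E=3072/2501 F=3072/2501 G=1 H=1] → run G
t=7: vr[C=2 E=3072/2501 F=3072/2501 G=1305/793 H=1] → run H
t=8: vr[C=2 E=3072/2501 F=3072/2501 G=1305/793 H=4145/3121] → run E
t=9: vr[C=2 E=4096/2501 F=3072/2501 G=1305/793 H=4145/3121] → run F
t=10: vr[C=2 E=4096/2501 F=4096/2501 G=1305/793 H=4145/3121] → run H
t=11: vr[C=2 E=4096/2501 F=4096/2501 G=1305/793 H=5169/3121] → run E
t=12: vr[C=2 E=5120/2501 F=4096/2501 G=1305/793 H=5169/3121] → run F
t=13: vr[C=2 E=5120/2501 F=5120/2501 G=1305/793 H=5169/3121] → run G
t=14: vr[C=2 E=5120/2501 F=5120/2501 G=1817/793 H=5169/3121] → run H
t=15: vr[C=2 E=5120/2501 F=5120/2501 G=1817/793 H=6193/3121] → run H
t=16: vr[C=2 E=5120/2501 F=5120/2501 G=1817/793 H=7217/3121] → run C
t=17: vr[C=3 E=5120/2501 F=5120/2501 G=1817/793 H=7217/3121] → run E
t=18: vr[C=3 E=6144/2501 F=5120/2501 G=1817/793 H=7217/3121] → run F
t=19: vr[C=3 E=6144/2501 G=1817/793 H=7217/3121] → run G
t=20: vr[C=3 E=6144/2501 G=2329/793 H=7217/3121] → run H
t=21: vr[C=3 E=6144/2501 G=2329/793 H=8241/3121] → run E
t=22: vr[C=3 E=7168/2501 G=2329/793 H=8241/3121] → run H
t=23: vr[C=3 E=7168/2501 G=2329/793 H=9265/3121] → run E
t=24: vr[C=3 G=2329/793 H=9265/3121] → run G
t=25: vr[C=3 H=9265/3121] → run H
t=26: vr[C=3] → run C
t=27: (idle)
t=28: (idle)
t=29: (idle)
t=30: (idle)
t=31: (idle)
t=32: (idle)

vruntime(C, start of tick 2) = 1/1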